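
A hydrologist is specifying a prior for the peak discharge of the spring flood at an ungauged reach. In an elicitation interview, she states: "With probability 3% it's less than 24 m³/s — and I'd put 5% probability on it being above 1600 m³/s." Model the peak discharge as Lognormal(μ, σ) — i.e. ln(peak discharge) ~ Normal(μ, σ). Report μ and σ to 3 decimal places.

If T ~ Lognormal(μ,σ) then ln T ~ Normal(μ,σ), so the p-quantile of ln T is μ + z_p·σ.
ln(24) = 3.178 and ln(1600) = 7.378; z_{0.03} = -1.881, z_{0.95} = 1.645.
σ = (7.378 − 3.178)/(1.645 − (-1.881)) = 1.191.
μ = 3.178 − (-1.881)·1.191 = 5.418.

μ ≈ 5.418, σ ≈ 1.191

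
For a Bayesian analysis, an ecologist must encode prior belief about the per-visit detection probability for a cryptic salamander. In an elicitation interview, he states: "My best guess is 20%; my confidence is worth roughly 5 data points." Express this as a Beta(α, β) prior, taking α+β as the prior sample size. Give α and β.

Under the effective-sample-size interpretation, Beta(α, β) has prior mean α/(α+β) and prior sample size α+β.
So α+β = 5 and α/(α+β) = 0.2, giving α = 0.2·5 = 1 and β = 5 − 1 = 4.

α = 1, β = 4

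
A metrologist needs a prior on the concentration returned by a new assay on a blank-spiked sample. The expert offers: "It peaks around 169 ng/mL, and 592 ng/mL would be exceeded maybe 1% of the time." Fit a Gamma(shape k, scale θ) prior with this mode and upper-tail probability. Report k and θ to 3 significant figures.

Gamma(k,θ) with k>1 has mode (k−1)θ, so θ = 169/(k−1).
Need P(X < 592) = 0.99 with θ tied to k this way. Start at k = 2, θ = 169: P(X<592) ≈ 0.864.
Too low — raise k to concentrate. Iterating converges to k ≈ 3.76.
Then θ = 169/(3.76−1) ≈ 61.3.

k ≈ 3.76, θ ≈ 61.3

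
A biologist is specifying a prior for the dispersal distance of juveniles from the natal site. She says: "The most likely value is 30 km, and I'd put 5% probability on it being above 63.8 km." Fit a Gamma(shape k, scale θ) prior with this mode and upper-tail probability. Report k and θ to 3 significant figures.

Gamma(k,θ) with k>1 has mode (k−1)θ, so θ = 30/(k−1).
Need P(X < 63.8) = 0.95 with θ tied to k this way. Start at k = 2, θ = 30: P(X<63.8) ≈ 0.627.
Too low — raise k to concentrate. Iterating converges to k ≈ 5.85.
Then θ = 30/(5.85−1) ≈ 6.19.

k ≈ 5.85, θ ≈ 6.19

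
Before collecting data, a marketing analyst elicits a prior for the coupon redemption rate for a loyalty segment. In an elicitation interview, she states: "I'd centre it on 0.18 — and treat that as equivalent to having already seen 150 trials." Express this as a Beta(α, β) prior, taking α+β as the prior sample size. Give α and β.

α = 27, β = 123

Under the effective-sample-size interpretation, Beta(α, β) has prior mean α/(α+β) and prior sample size α+β.
So α+β = 150 and α/(α+β) = 0.18, giving α = 0.18·150 = 27 and β = 150 − 27 = 123.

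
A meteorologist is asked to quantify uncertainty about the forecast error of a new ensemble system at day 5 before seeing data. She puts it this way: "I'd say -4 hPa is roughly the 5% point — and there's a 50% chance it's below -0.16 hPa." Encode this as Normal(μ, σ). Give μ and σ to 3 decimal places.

The p-quantile of Normal(μ,σ) is μ + z_p·σ, with z_{0.05} = -1.645 and z_{0.5} = 0.
Eliminate σ: μ = (z₂·x₁ − z₁·x₂)/(z₂ − z₁) = (0·-4 − (-1.645)·-0.16)/1.645 = -0.160.
Then σ = (x₂ − x₁)/(z₂ − z₁) = (-0.16 − -4)/1.645 = 2.335.

μ = -0.160, σ = 2.335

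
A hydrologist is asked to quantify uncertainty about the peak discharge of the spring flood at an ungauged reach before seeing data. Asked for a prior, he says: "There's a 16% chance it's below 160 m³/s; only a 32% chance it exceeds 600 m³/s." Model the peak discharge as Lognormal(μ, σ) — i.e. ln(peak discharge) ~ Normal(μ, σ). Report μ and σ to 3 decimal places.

μ ≈ 5.974, σ ≈ 0.904

If T ~ Lognormal(μ,σ) then ln T ~ Normal(μ,σ), so the p-quantile of ln T is μ + z_p·σ.
ln(160) = 5.075 and ln(600) = 6.397; z_{0.16} = -0.9945, z_{0.68} = 0.4677.
σ = (6.397 − 5.075)/(0.4677 − (-0.9945)) = 0.904.
μ = 5.075 − (-0.9945)·0.904 = 5.974.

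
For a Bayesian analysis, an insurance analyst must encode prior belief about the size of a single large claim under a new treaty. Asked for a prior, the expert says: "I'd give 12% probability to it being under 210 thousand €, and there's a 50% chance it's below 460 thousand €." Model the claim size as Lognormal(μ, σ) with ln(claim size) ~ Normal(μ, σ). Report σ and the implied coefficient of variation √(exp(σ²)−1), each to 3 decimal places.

If T ~ Lognormal(μ,σ) then ln T ~ Normal(μ,σ), so the p-quantile of ln T is μ + z_p·σ.
ln(210) = 5.347 and ln(460) = 6.131; z_{0.12} = -1.175, z_{0.5} = 0.
σ = (6.131 − 5.347)/(0 − (-1.175)) = 0.667.
μ = 5.347 − (-1.175)·0.667 = 6.131.
CV = √(exp(σ²)−1) = √(exp(0.4453)−1) = 0.749.

σ ≈ 0.667, CV ≈ 0.749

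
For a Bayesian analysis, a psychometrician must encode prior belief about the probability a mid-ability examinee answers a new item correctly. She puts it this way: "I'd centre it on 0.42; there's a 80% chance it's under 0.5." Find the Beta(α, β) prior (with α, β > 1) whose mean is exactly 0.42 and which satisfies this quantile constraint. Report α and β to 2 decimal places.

With mean 0.42 fixed, write α = 0.42s, β = 0.58s where s = α+β.
Need P(θ < 0.5) = 0.8 under Beta(0.42s, 0.58s). Normal approximation: (q−m)/√(m(1−m)/s) ≈ z_{0.8} = 0.842, so s ≈ 0.42·0.58·(0.842)²/(0.5−0.42)² = 27.0.
At s = 27.0: P(θ<0.5) ≈ 0.801. Adjusting to match 0.8 gives s ≈ 26.69.
So α = 0.42·26.69 ≈ 11.21, β = 0.58·26.69 ≈ 15.48.

α ≈ 11.21, β ≈ 15.48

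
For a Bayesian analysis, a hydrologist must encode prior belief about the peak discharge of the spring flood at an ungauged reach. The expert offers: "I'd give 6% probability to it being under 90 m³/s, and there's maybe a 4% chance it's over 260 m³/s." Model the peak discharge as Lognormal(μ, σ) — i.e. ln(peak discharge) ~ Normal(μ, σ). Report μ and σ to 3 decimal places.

μ ≈ 4.999, σ ≈ 0.321

If T ~ Lognormal(μ,σ) then ln T ~ Normal(μ,σ), so the p-quantile of ln T is μ + z_p·σ.
ln(90) = 4.5 and ln(260) = 5.561; z_{0.06} = -1.555, z_{0.96} = 1.751.
σ = (5.561 − 4.5)/(1.751 − (-1.555)) = 0.321.
μ = 4.5 − (-1.555)·0.321 = 4.999.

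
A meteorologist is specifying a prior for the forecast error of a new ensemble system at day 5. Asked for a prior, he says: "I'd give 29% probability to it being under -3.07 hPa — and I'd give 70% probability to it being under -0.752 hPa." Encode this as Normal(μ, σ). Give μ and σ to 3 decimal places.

μ = -1.880, σ = 2.151

For Normal(μ,σ), the p-quantile is μ + z_p·σ. Here z_{0.29} = -0.5534, z_{0.7} = 0.5244.
So -3.07 = μ − 0.5534σ and -0.752 = μ + 0.5244σ.
Subtracting: σ = (-0.752 − -3.07)/(0.5244 − (-0.5534)) = 2.151.
Then μ = -3.07 − (-0.5534)·2.151 = -1.880.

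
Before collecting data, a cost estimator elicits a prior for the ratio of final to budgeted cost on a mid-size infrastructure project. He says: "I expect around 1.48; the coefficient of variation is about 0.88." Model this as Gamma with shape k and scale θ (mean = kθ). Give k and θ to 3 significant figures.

k ≈ 1.29, θ ≈ 1.15

For Gamma(k, scale θ): mean = kθ, variance = kθ², so CV = 1/√k.
CV = 0.88, hence k = 1/CV² = 1.29.
Then θ = mean/k = 1.48/1.29 = 1.15.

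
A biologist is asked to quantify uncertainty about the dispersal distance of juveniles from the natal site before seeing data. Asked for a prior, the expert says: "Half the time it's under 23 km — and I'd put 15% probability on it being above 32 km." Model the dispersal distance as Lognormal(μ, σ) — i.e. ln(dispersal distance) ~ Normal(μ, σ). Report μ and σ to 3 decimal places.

μ ≈ 3.135, σ ≈ 0.319

If T ~ Lognormal(μ,σ) then ln T ~ Normal(μ,σ), so the p-quantile of ln T is μ + z_p·σ.
ln(23) = 3.135 and ln(32) = 3.466; z_{0.5} = 0, z_{0.85} = 1.036.
σ = (3.466 − 3.135)/(1.036 − (0)) = 0.319.
μ = 3.135 − (0)·0.319 = 3.135.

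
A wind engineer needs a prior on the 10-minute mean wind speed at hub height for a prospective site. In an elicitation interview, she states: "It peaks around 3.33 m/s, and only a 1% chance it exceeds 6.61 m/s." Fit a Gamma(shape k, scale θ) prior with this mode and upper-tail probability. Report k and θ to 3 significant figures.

k ≈ 11.5, θ ≈ 0.318

Gamma(k,θ) with k>1 has mode (k−1)θ, so θ = 3.33/(k−1).
Need P(X < 6.61) = 0.99 with θ tied to k this way. Start at k = 2, θ = 3.33: P(X<6.61) ≈ 0.590.
Too low — raise k to concentrate. Iterating converges to k ≈ 11.5.
Then θ = 3.33/(11.5−1) ≈ 0.318.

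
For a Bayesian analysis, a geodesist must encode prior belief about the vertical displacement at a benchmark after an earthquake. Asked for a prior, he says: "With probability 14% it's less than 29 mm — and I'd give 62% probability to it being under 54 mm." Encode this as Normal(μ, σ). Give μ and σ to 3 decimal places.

μ = 48.489, σ = 18.040

The p-quantile of Normal(μ,σ) is μ + z_p·σ, with z_{0.14} = -1.08 and z_{0.62} = 0.3055.
Eliminate σ: μ = (z₂·x₁ − z₁·x₂)/(z₂ − z₁) = (0.3055·29 − (-1.08)·54)/1.386 = 48.489.
Then σ = (x₂ − x₁)/(z₂ − z₁) = (54 − 29)/1.386 = 18.040.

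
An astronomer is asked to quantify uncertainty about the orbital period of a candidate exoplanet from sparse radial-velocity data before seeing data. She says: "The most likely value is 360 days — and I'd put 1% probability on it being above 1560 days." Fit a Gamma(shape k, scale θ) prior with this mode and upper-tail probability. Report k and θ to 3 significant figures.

k ≈ 2.9, θ ≈ 189

Gamma(k,θ) with k>1 has mode (k−1)θ, so θ = 360/(k−1).
Need P(X < 1560) = 0.99 with θ tied to k this way. Start at k = 2, θ = 360: P(X<1560) ≈ 0.930.
Too low — raise k to concentrate. Iterating converges to k ≈ 2.9.
Then θ = 360/(2.9−1) ≈ 189.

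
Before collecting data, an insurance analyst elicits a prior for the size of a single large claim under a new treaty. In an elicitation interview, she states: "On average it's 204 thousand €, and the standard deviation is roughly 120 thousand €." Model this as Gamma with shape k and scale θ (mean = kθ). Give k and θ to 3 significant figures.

k ≈ 2.89, θ ≈ 70.6

For Gamma(k, scale θ): mean = kθ, variance = kθ², so CV = 1/√k.
CV = SD/mean = 120/204 = 0.5882, hence k = 1/CV² = 2.89.
Then θ = mean/k = 204/2.89 = 70.6.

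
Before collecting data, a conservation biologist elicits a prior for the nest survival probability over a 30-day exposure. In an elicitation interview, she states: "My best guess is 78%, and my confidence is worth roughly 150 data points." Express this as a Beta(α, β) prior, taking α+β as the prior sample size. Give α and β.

Under the effective-sample-size interpretation, Beta(α, β) has prior mean α/(α+β) and prior sample size α+β.
So α+β = 150 and α/(α+β) = 0.78, giving α = 0.78·150 = 117 and β = 150 − 117 = 33.

α = 117, β = 33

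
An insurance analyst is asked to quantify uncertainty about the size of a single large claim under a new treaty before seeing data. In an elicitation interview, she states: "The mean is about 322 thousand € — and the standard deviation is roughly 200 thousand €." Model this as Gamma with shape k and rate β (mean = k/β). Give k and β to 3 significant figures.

k ≈ 2.59, β ≈ 0.00805

For Gamma(k, rate β): mean = k/β, variance = k/β², so CV = 1/√k.
CV = SD/mean = 200/322 = 0.6211, hence k = 1/CV² = 2.59.
Then β = k/mean = 2.59/322 = 0.00805.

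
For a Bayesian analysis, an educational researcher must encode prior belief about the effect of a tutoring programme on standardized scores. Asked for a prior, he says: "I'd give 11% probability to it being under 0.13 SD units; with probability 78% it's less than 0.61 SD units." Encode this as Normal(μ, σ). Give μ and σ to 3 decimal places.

The p-quantile of Normal(μ,σ) is μ + z_p·σ, with z_{0.11} = -1.227 and z_{0.78} = 0.7722.
Eliminate σ: μ = (z₂·x₁ − z₁·x₂)/(z₂ − z₁) = (0.7722·0.13 − (-1.227)·0.61)/1.999 = 0.425.
Then σ = (x₂ − x₁)/(z₂ − z₁) = (0.61 − 0.13)/1.999 = 0.240.

μ = 0.425, σ = 0.240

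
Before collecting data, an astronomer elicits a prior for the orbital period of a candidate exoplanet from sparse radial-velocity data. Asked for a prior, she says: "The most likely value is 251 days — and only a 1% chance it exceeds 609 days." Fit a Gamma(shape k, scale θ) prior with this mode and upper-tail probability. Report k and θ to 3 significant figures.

k ≈ 7.01, θ ≈ 41.7

Gamma(k,θ) with k>1 has mode (k−1)θ, so θ = 251/(k−1).
Need P(X < 609) = 0.99 with θ tied to k this way. Start at k = 2, θ = 251: P(X<609) ≈ 0.697.
Too low — raise k to concentrate. Iterating converges to k ≈ 7.01.
Then θ = 251/(7.01−1) ≈ 41.7.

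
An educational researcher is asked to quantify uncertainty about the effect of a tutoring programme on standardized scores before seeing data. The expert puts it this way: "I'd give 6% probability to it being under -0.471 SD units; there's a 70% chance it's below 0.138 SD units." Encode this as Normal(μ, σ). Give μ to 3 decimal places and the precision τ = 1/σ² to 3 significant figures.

The p-quantile of Normal(μ,σ) is μ + z_p·σ, with z_{0.06} = -1.555 and z_{0.7} = 0.5244.
Eliminate σ: μ = (z₂·x₁ − z₁·x₂)/(z₂ − z₁) = (0.5244·-0.471 − (-1.555)·0.138)/2.079 = -0.016.
Then σ = (x₂ − x₁)/(z₂ − z₁) = (0.138 − -0.471)/2.079 = 0.293.
Precision τ = 1/σ² = 1/0.2929² = 11.7.

μ = -0.016, τ = 11.7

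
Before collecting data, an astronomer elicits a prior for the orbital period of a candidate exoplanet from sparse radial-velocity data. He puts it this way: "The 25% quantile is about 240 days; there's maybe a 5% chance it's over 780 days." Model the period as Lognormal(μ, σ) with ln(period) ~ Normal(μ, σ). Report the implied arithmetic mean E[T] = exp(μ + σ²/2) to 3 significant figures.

E[T] ≈ 385 days

If T ~ Lognormal(μ,σ) then ln T ~ Normal(μ,σ), so the p-quantile of ln T is μ + z_p·σ.
ln(240) = 5.481 and ln(780) = 6.659; z_{0.25} = -0.6745, z_{0.95} = 1.645.
σ = (6.659 − 5.481)/(1.645 − (-0.6745)) = 0.508.
μ = 5.481 − (-0.6745)·0.508 = 5.823.
E[T] = exp(μ + σ²/2) = exp(5.823 + 0.1291) = 385 days.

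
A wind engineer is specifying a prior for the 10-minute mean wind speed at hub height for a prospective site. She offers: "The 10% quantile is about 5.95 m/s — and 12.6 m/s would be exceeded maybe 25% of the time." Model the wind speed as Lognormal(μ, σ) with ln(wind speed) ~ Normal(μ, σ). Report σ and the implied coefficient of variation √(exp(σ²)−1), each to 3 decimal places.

If T ~ Lognormal(μ,σ) then ln T ~ Normal(μ,σ), so the p-quantile of ln T is μ + z_p·σ.
ln(5.95) = 1.783 and ln(12.6) = 2.534; z_{0.1} = -1.282, z_{0.75} = 0.6745.
σ = (2.534 − 1.783)/(0.6745 − (-1.282)) = 0.384.
μ = 1.783 − (-1.282)·0.384 = 2.275.
CV = √(exp(σ²)−1) = √(exp(0.1471)−1) = 0.398.

σ ≈ 0.384, CV ≈ 0.398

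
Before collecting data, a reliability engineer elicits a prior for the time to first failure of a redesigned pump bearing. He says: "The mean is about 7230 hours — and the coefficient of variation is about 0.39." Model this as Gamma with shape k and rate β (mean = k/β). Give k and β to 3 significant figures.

For Gamma(k, rate β): mean = k/β, variance = k/β², so CV = 1/√k.
CV = 0.39, hence k = 1/CV² = 6.57.
Then β = k/mean = 6.57/7230 = 0.000909.

k ≈ 6.57, β ≈ 0.000909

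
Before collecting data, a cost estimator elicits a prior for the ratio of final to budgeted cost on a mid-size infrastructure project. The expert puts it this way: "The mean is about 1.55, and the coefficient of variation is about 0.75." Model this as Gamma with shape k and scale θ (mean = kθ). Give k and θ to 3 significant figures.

For Gamma(k, scale θ): mean = kθ, variance = kθ², so CV = 1/√k.
CV = 0.75, hence k = 1/CV² = 1.78.
Then θ = mean/k = 1.55/1.78 = 0.872.

k ≈ 1.78, θ ≈ 0.872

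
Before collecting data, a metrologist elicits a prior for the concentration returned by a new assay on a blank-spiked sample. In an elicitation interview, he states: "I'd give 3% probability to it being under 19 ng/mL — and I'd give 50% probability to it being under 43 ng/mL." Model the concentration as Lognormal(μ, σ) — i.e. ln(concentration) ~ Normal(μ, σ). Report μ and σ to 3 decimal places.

μ ≈ 3.761, σ ≈ 0.434

If T ~ Lognormal(μ,σ) then ln T ~ Normal(μ,σ), so the p-quantile of ln T is μ + z_p·σ.
ln(19) = 2.944 and ln(43) = 3.761; z_{0.03} = -1.881, z_{0.5} = 0.
σ = (3.761 − 2.944)/(0 − (-1.881)) = 0.434.
μ = 2.944 − (-1.881)·0.434 = 3.761.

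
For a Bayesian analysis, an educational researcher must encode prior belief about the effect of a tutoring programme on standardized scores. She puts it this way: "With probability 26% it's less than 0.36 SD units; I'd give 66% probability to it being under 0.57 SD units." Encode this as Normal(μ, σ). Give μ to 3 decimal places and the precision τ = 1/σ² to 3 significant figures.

For Normal(μ,σ), the p-quantile is μ + z_p·σ. Here z_{0.26} = -0.6433, z_{0.66} = 0.4125.
So 0.36 = μ − 0.6433σ and 0.57 = μ + 0.4125σ.
Subtracting: σ = (0.57 − 0.36)/(0.4125 − (-0.6433)) = 0.199.
Then μ = 0.36 − (-0.6433)·0.199 = 0.488.
Precision τ = 1/σ² = 1/0.1989² = 25.3.

μ = 0.488, τ = 25.3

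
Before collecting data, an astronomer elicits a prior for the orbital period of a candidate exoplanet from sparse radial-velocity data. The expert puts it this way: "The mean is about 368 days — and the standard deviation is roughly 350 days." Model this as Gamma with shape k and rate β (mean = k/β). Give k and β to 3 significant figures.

For Gamma(k, rate β): mean = k/β, variance = k/β², so CV = 1/√k.
CV = SD/mean = 350/368 = 0.9511, hence k = 1/CV² = 1.11.
Then β = k/mean = 1.11/368 = 0.003.

k ≈ 1.11, β ≈ 0.003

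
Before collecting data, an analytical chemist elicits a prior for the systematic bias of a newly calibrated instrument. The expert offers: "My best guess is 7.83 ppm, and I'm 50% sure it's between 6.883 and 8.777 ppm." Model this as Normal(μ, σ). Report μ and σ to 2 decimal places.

μ = 7.83, σ = 1.40

A symmetric 50% interval runs μ ± z·σ with z = 0.6745.
Half-width = 0.947, so σ = 0.947/0.6745 = 1.40.
μ is the stated best guess, 7.83.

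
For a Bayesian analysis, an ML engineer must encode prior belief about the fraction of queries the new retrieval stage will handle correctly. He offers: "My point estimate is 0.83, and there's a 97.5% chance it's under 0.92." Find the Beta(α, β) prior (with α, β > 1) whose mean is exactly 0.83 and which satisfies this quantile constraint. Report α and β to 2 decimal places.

With mean 0.83 fixed, write α = 0.83s, β = 0.17s where s = α+β.
Need P(θ < 0.92) = 0.975 under Beta(0.83s, 0.17s). Normal approximation: (q−m)/√(m(1−m)/s) ≈ z_{0.975} = 1.96, so s ≈ 0.83·0.17·(1.96)²/(0.92−0.83)² = 66.9.
At s = 66.9: P(θ<0.92) ≈ 0.989. Adjusting to match 0.975 gives s ≈ 49.54.
So α = 0.83·49.54 ≈ 41.12, β = 0.17·49.54 ≈ 8.42.

α ≈ 41.12, β ≈ 8.42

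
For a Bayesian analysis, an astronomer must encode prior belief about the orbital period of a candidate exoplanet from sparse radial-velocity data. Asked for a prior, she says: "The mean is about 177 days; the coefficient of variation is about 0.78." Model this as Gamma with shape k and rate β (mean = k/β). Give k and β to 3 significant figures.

For Gamma(k, rate β): mean = k/β, variance = k/β², so CV = 1/√k.
CV = 0.78, hence k = 1/CV² = 1.64.
Then β = k/mean = 1.64/177 = 0.00929.

k ≈ 1.64, β ≈ 0.00929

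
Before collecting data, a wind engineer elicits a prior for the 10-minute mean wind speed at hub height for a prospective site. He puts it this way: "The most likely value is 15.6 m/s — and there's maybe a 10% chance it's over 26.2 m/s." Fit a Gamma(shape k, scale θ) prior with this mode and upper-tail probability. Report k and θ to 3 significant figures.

k ≈ 8.03, θ ≈ 2.22

Gamma(k,θ) with k>1 has mode (k−1)θ, so θ = 15.6/(k−1).
Need P(X < 26.2) = 0.9 with θ tied to k this way. Start at k = 2, θ = 15.6: P(X<26.2) ≈ 0.500.
Too low — raise k to concentrate. Iterating converges to k ≈ 8.03.
Then θ = 15.6/(8.03−1) ≈ 2.22.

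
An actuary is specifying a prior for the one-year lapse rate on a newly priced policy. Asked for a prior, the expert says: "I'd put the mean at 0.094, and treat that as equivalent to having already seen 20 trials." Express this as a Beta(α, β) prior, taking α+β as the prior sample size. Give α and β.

α = 1.88, β = 18.12

Under the effective-sample-size interpretation, Beta(α, β) has prior mean α/(α+β) and prior sample size α+β.
So α+β = 20 and α/(α+β) = 0.094, giving α = 0.094·20 = 1.88 and β = 20 − 1.88 = 18.12.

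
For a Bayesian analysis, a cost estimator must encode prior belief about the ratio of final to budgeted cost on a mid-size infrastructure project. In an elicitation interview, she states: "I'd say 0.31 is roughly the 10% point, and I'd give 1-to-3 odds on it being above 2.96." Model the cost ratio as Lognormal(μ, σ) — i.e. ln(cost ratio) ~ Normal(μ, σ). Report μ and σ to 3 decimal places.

If T ~ Lognormal(μ,σ) then ln T ~ Normal(μ,σ), so the p-quantile of ln T is μ + z_p·σ.
ln(0.31) = -1.171 and ln(2.96) = 1.085; z_{0.1} = -1.282, z_{0.75} = 0.6745.
σ = (1.085 − -1.171)/(0.6745 − (-1.282)) = 1.154.
μ = -1.171 − (-1.282)·1.154 = 0.307.

μ ≈ 0.307, σ ≈ 1.154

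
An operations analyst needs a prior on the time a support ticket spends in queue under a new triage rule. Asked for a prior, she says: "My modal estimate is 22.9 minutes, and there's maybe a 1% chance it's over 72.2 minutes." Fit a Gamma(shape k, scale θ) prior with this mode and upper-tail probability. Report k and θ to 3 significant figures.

Gamma(k,θ) with k>1 has mode (k−1)θ, so θ = 22.9/(k−1).
Need P(X < 72.2) = 0.99 with θ tied to k this way. Start at k = 2, θ = 22.9: P(X<72.2) ≈ 0.823.
Too low — raise k to concentrate. Iterating converges to k ≈ 4.37.
Then θ = 22.9/(4.37−1) ≈ 6.79.

k ≈ 4.37, θ ≈ 6.79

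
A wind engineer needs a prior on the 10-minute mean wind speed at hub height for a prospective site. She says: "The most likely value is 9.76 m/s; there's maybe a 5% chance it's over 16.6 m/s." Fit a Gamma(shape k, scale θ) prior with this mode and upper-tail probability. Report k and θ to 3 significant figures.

Gamma(k,θ) with k>1 has mode (k−1)θ, so θ = 9.76/(k−1).
Need P(X < 16.6) = 0.95 with θ tied to k this way. Start at k = 2, θ = 9.76: P(X<16.6) ≈ 0.507.
Too low — raise k to concentrate. Iterating converges to k ≈ 10.9.
Then θ = 9.76/(10.9−1) ≈ 0.986.

k ≈ 10.9, θ ≈ 0.986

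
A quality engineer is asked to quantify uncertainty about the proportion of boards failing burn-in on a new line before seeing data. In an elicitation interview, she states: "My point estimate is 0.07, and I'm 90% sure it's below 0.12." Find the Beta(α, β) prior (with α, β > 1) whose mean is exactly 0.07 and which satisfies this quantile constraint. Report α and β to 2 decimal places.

With mean 0.07 fixed, write α = 0.07s, β = 0.93s where s = α+β.
Need P(θ < 0.12) = 0.9 under Beta(0.07s, 0.93s). Normal approximation: (q−m)/√(m(1−m)/s) ≈ z_{0.9} = 1.28, so s ≈ 0.07·0.93·(1.28)²/(0.12−0.07)² = 42.8.
At s = 42.8: P(θ<0.12) ≈ 0.893. Adjusting to match 0.9 gives s ≈ 46.67.
So α = 0.07·46.67 ≈ 3.27, β = 0.93·46.67 ≈ 43.40.

α ≈ 3.27, β ≈ 43.40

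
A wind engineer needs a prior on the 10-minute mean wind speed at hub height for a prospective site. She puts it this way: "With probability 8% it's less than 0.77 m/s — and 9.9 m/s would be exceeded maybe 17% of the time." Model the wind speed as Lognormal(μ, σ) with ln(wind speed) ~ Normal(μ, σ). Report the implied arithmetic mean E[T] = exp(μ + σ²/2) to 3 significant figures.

If T ~ Lognormal(μ,σ) then ln T ~ Normal(μ,σ), so the p-quantile of ln T is μ + z_p·σ.
ln(0.77) = -0.2614 and ln(9.9) = 2.293; z_{0.08} = -1.405, z_{0.83} = 0.9542.
σ = (2.293 − -0.2614)/(0.9542 − (-1.405)) = 1.083.
μ = -0.2614 − (-1.405)·1.083 = 1.260.
E[T] = exp(μ + σ²/2) = exp(1.260 + 0.5859) = 6.33 m/s.

E[T] ≈ 6.33 m/s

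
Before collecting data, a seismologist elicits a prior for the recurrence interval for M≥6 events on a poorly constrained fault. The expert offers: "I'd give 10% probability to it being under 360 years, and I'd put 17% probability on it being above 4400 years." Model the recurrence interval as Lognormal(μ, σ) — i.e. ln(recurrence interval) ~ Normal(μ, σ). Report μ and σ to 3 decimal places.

If T ~ Lognormal(μ,σ) then ln T ~ Normal(μ,σ), so the p-quantile of ln T is μ + z_p·σ.
ln(360) = 5.886 and ln(4400) = 8.389; z_{0.1} = -1.282, z_{0.83} = 0.9542.
σ = (8.389 − 5.886)/(0.9542 − (-1.282)) = 1.120.
μ = 5.886 − (-1.282)·1.120 = 7.321.

μ ≈ 7.321, σ ≈ 1.120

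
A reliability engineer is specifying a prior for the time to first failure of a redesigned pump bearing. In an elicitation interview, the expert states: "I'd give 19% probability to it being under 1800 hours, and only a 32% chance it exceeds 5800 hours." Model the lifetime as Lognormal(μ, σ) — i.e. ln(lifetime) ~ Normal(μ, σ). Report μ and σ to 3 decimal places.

If T ~ Lognormal(μ,σ) then ln T ~ Normal(μ,σ), so the p-quantile of ln T is μ + z_p·σ.
ln(1800) = 7.496 and ln(5800) = 8.666; z_{0.19} = -0.8779, z_{0.68} = 0.4677.
σ = (8.666 − 7.496)/(0.4677 − (-0.8779)) = 0.870.
μ = 7.496 − (-0.8779)·0.870 = 8.259.

μ ≈ 8.259, σ ≈ 0.870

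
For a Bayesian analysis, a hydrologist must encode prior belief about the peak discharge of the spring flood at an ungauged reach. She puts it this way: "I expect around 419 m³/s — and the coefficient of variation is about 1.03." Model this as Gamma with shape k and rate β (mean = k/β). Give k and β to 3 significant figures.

For Gamma(k, rate β): mean = k/β, variance = k/β², so CV = 1/√k.
CV = 1.03, hence k = 1/CV² = 0.943.
Then β = k/mean = 0.943/419 = 0.00225.

k ≈ 0.943, β ≈ 0.00225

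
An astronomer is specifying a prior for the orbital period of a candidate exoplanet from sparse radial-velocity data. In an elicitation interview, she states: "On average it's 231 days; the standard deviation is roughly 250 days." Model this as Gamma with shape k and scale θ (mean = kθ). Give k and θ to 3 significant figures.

k ≈ 0.854, θ ≈ 271

For Gamma(k, scale θ): mean = kθ, variance = kθ², so CV = 1/√k.
CV = SD/mean = 250/231 = 1.082, hence k = 1/CV² = 0.854.
Then θ = mean/k = 231/0.854 = 271.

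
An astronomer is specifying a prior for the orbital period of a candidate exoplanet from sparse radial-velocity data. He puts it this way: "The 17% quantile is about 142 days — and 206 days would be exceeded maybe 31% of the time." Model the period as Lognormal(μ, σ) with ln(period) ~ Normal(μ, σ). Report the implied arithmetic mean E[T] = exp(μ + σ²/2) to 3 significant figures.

If T ~ Lognormal(μ,σ) then ln T ~ Normal(μ,σ), so the p-quantile of ln T is μ + z_p·σ.
ln(142) = 4.956 and ln(206) = 5.328; z_{0.17} = -0.9542, z_{0.69} = 0.4959.
σ = (5.328 − 4.956)/(0.4959 − (-0.9542)) = 0.257.
μ = 4.956 − (-0.9542)·0.257 = 5.201.
E[T] = exp(μ + σ²/2) = exp(5.201 + 0.0329) = 187 days.

E[T] ≈ 187 days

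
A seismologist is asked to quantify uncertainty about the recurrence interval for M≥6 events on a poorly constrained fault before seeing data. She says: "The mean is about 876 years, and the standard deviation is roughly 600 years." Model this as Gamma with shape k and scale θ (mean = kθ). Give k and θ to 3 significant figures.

For Gamma(k, scale θ): mean = kθ, variance = kθ², so CV = 1/√k.
CV = SD/mean = 600/876 = 0.6849, hence k = 1/CV² = 2.13.
Then θ = mean/k = 876/2.13 = 411.

k ≈ 2.13, θ ≈ 411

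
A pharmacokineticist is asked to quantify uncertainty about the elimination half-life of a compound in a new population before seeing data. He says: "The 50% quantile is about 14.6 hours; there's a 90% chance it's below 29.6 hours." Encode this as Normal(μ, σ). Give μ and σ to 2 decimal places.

The p-quantile of Normal(μ,σ) is μ + z_p·σ, with z_{0.5} = 0 and z_{0.9} = 1.282.
Eliminate σ: μ = (z₂·x₁ − z₁·x₂)/(z₂ − z₁) = (1.282·14.6 − (0)·29.6)/1.282 = 14.60.
Then σ = (x₂ − x₁)/(z₂ − z₁) = (29.6 − 14.6)/1.282 = 11.70.

μ = 14.60, σ = 11.70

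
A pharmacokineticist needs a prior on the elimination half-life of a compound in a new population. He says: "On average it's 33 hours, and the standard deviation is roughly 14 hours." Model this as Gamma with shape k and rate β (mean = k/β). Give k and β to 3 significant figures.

For Gamma(k, rate β): mean = k/β, variance = k/β², so CV = 1/√k.
CV = SD/mean = 14/33 = 0.4242, hence k = 1/CV² = 5.56.
Then β = k/mean = 5.56/33 = 0.168.

k ≈ 5.56, β ≈ 0.168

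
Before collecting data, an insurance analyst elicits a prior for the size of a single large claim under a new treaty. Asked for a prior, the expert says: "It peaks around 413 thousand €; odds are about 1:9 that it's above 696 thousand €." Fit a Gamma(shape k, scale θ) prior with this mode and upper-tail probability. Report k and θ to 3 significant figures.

k ≈ 7.94, θ ≈ 59.5

Gamma(k,θ) with k>1 has mode (k−1)θ, so θ = 413/(k−1).
Need P(X < 696) = 0.9 with θ tied to k this way. Start at k = 2, θ = 413: P(X<696) ≈ 0.502.
Too low — raise k to concentrate. Iterating converges to k ≈ 7.94.
Then θ = 413/(7.94−1) ≈ 59.5.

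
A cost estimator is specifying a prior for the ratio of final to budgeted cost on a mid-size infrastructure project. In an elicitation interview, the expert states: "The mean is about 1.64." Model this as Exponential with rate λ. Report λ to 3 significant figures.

Exponential mean = 1/λ, so λ = 1/1.64 = 0.61.

λ ≈ 0.61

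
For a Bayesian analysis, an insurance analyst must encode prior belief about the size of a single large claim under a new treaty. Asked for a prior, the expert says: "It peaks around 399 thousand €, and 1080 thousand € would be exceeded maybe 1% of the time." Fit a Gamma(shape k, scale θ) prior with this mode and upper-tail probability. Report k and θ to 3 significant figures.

Gamma(k,θ) with k>1 has mode (k−1)θ, so θ = 399/(k−1).
Need P(X < 1080) = 0.99 with θ tied to k this way. Start at k = 2, θ = 399: P(X<1080) ≈ 0.753.
Too low — raise k to concentrate. Iterating converges to k ≈ 5.65.
Then θ = 399/(5.65−1) ≈ 85.8.

k ≈ 5.65, θ ≈ 85.8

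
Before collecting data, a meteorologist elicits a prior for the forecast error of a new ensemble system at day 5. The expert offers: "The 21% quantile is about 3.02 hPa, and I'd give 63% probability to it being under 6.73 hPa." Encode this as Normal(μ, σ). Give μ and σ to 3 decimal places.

The p-quantile of Normal(μ,σ) is μ + z_p·σ, with z_{0.21} = -0.8064 and z_{0.63} = 0.3319.
Eliminate σ: μ = (z₂·x₁ − z₁·x₂)/(z₂ − z₁) = (0.3319·3.02 − (-0.8064)·6.73)/1.138 = 5.648.
Then σ = (x₂ − x₁)/(z₂ − z₁) = (6.73 − 3.02)/1.138 = 3.259.

μ = 5.648, σ = 3.259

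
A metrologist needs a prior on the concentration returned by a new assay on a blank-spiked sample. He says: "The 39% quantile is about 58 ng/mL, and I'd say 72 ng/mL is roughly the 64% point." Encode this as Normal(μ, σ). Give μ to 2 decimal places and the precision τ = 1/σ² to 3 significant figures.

The p-quantile of Normal(μ,σ) is μ + z_p·σ, with z_{0.39} = -0.2793 and z_{0.64} = 0.3585.
Eliminate σ: μ = (z₂·x₁ − z₁·x₂)/(z₂ − z₁) = (0.3585·58 − (-0.2793)·72)/0.6378 = 64.13.
Then σ = (x₂ − x₁)/(z₂ − z₁) = (72 − 58)/0.6378 = 21.95.
Precision τ = 1/σ² = 1/21.95² = 0.00208.

μ = 64.13, τ = 0.00208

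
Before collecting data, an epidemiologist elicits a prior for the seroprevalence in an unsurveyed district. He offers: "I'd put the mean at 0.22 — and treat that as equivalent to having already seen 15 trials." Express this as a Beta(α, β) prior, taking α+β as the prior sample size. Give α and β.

Under the effective-sample-size interpretation, Beta(α, β) has prior mean α/(α+β) and prior sample size α+β.
So α+β = 15 and α/(α+β) = 0.22, giving α = 0.22·15 = 3.3 and β = 15 − 3.3 = 11.7.

α = 3.3, β = 11.7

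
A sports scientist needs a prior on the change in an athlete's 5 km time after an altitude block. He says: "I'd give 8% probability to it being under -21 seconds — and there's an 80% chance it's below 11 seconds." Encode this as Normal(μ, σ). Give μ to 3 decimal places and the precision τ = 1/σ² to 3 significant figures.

The p-quantile of Normal(μ,σ) is μ + z_p·σ, with z_{0.08} = -1.405 and z_{0.8} = 0.8416.
Eliminate σ: μ = (z₂·x₁ − z₁·x₂)/(z₂ − z₁) = (0.8416·-21 − (-1.405)·11)/2.247 = -0.987.
Then σ = (x₂ − x₁)/(z₂ − z₁) = (11 − -21)/2.247 = 14.243.
Precision τ = 1/σ² = 1/14.24² = 0.00493.

μ = -0.987, τ = 0.00493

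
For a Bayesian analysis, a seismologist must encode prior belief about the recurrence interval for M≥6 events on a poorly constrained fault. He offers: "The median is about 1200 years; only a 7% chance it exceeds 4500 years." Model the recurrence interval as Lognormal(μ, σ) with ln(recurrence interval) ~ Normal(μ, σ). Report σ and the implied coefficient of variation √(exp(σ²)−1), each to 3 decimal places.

σ ≈ 0.896, CV ≈ 1.109

If T ~ Lognormal(μ,σ) then ln T ~ Normal(μ,σ), so the p-quantile of ln T is μ + z_p·σ.
ln(1200) = 7.09 and ln(4500) = 8.412; z_{0.5} = 0, z_{0.93} = 1.476.
σ = (8.412 − 7.09)/(1.476 − (0)) = 0.896.
μ = 7.09 − (0)·0.896 = 7.090.
CV = √(exp(σ²)−1) = √(exp(0.8021)−1) = 1.109.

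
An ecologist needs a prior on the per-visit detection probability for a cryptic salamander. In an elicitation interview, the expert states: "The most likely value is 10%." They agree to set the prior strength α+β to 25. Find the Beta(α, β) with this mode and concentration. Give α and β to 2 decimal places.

For α,β > 1 the Beta mode is (α−1)/(α+β−2). With α+β = 25, the mode is (α−1)/23.
Set (α−1)/23 = 0.1 → α = 1 + 0.1·23 = 3.30.
β = 25 − α = 21.70.

α = 3.30, β = 21.70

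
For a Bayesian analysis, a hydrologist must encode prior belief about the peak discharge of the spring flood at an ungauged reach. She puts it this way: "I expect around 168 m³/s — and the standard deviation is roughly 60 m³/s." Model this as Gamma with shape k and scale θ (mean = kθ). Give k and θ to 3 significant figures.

k ≈ 7.84, θ ≈ 21.4

For Gamma(k, scale θ): mean = kθ, variance = kθ², so CV = 1/√k.
CV = SD/mean = 60/168 = 0.3571, hence k = 1/CV² = 7.84.
Then θ = mean/k = 168/7.84 = 21.4.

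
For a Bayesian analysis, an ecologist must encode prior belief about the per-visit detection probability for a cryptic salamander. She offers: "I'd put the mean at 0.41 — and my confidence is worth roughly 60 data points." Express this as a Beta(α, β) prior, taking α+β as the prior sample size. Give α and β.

Under the effective-sample-size interpretation, Beta(α, β) has prior mean α/(α+β) and prior sample size α+β.
So α+β = 60 and α/(α+β) = 0.41, giving α = 0.41·60 = 24.6 and β = 60 − 24.6 = 35.4.

α = 24.6, β = 35.4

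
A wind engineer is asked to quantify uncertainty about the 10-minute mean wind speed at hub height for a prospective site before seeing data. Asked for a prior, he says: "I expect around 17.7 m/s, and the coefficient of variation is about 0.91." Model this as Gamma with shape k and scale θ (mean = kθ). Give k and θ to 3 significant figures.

For Gamma(k, scale θ): mean = kθ, variance = kθ², so CV = 1/√k.
CV = 0.91, hence k = 1/CV² = 1.21.
Then θ = mean/k = 17.7/1.21 = 14.7.

k ≈ 1.21, θ ≈ 14.7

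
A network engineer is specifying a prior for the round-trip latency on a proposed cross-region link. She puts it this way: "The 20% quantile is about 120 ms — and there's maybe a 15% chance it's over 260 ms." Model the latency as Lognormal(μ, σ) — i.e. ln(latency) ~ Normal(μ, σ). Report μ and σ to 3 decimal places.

μ ≈ 5.134, σ ≈ 0.412

If T ~ Lognormal(μ,σ) then ln T ~ Normal(μ,σ), so the p-quantile of ln T is μ + z_p·σ.
ln(120) = 4.787 and ln(260) = 5.561; z_{0.2} = -0.8416, z_{0.85} = 1.036.
σ = (5.561 − 4.787)/(1.036 − (-0.8416)) = 0.412.
μ = 4.787 − (-0.8416)·0.412 = 5.134.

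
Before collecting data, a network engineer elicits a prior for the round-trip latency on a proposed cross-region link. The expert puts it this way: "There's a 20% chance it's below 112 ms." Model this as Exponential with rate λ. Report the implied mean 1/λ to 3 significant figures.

mean ≈ 502 ms

P(T < 112.0) = 1 − e^(−λ·112.0) = 0.2, so λ = −ln(1−0.2)/112.0 = −ln(0.8)/112.0 = 0.00199.
Mean = 1/λ = 502 ms.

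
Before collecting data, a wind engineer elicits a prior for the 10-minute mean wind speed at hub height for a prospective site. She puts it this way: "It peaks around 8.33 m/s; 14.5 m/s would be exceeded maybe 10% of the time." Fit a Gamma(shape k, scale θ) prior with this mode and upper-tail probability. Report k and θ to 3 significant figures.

k ≈ 7.18, θ ≈ 1.35

Gamma(k,θ) with k>1 has mode (k−1)θ, so θ = 8.33/(k−1).
Need P(X < 14.5) = 0.9 with θ tied to k this way. Start at k = 2, θ = 8.33: P(X<14.5) ≈ 0.519.
Too low — raise k to concentrate. Iterating converges to k ≈ 7.18.
Then θ = 8.33/(7.18−1) ≈ 1.35.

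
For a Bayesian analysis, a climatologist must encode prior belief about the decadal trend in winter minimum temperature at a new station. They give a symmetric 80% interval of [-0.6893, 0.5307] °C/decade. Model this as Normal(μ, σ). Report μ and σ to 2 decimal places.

A symmetric 80% interval runs μ ± z·σ with z = 1.282.
Half-width = 0.61, so σ = 0.61/1.282 = 0.48.
μ is the interval midpoint, -0.08.

μ = -0.08, σ = 0.48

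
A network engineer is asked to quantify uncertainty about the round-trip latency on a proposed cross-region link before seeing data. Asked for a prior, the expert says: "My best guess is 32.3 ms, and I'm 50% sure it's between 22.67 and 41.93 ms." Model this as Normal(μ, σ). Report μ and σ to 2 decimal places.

A symmetric 50% interval runs μ ± z·σ with z = 0.6745.
Half-width = 9.63, so σ = 9.63/0.6745 = 14.28.
μ is the stated best guess, 32.30.

μ = 32.30, σ = 14.28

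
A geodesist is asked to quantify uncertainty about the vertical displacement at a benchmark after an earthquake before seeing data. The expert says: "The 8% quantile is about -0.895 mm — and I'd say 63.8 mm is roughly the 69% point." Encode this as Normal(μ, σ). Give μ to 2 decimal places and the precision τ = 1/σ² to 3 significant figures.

μ = 46.92, τ = 0.000863

For Normal(μ,σ), the p-quantile is μ + z_p·σ. Here z_{0.08} = -1.405, z_{0.69} = 0.4959.
So -0.895 = μ − 1.405σ and 63.8 = μ + 0.4959σ.
Subtracting: σ = (63.8 − -0.895)/(0.4959 − (-1.405)) = 34.03.
Then μ = -0.895 − (-1.405)·34.03 = 46.92.
Precision τ = 1/σ² = 1/34.03² = 0.000863.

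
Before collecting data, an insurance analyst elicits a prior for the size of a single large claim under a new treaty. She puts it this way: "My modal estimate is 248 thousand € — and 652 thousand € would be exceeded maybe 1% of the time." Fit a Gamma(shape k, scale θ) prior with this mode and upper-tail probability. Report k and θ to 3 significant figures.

k ≈ 5.97, θ ≈ 49.9

Gamma(k,θ) with k>1 has mode (k−1)θ, so θ = 248/(k−1).
Need P(X < 652) = 0.99 with θ tied to k this way. Start at k = 2, θ = 248: P(X<652) ≈ 0.738.
Too low — raise k to concentrate. Iterating converges to k ≈ 5.97.
Then θ = 248/(5.97−1) ≈ 49.9.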